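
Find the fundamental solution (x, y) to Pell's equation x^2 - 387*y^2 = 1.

(x, y) = (3482, 177)

First expand sqrt(387) as a continued fraction. With x_i = (sqrt(387) + m_i)/d_i and (m_0, d_0) = (0, 1): a_0 = floor(sqrt(387)) = 19, since 19^2 = 361 <= 387 < 400 = 20^2.
Iterate m_{i+1} = d_i*a_i - m_i, d_{i+1} = (387 - m_{i+1}^2)/d_i, a_{i+1} = floor((a_0 + m_{i+1})/d_{i+1}):
  m_1 = 1*19 - 0 = 19, d_1 = (387 - 19^2)/1 = 26/1 = 26, a_1 = floor((19 + 19)/26) = 1.
  m_2 = 26*1 - 19 = 7, d_2 = (387 - 7^2)/26 = 338/26 = 13, a_2 = floor((19 + 7)/13) = 2.
  m_3 = 13*2 - 7 = 19, d_3 = (387 - 19^2)/13 = 26/13 = 2, a_3 = floor((19 + 19)/2) = 19.
  m_4 = 2*19 - 19 = 19, d_4 = (387 - 19^2)/2 = 26/2 = 13, a_4 = floor((19 + 19)/13) = 2.
  m_5 = 13*2 - 19 = 7, d_5 = (387 - 7^2)/13 = 338/13 = 26, a_5 = floor((19 + 7)/26) = 1.
  m_6 = 26*1 - 7 = 19, d_6 = (387 - 19^2)/26 = 26/26 = 1, a_6 = floor((19 + 19)/1) = 38.
  m_7 = 1*38 - 19 = 19, d_7 = (387 - 19^2)/1 = 26/1 = 26: (m_7, d_7) = (m_1, d_1) = (19, 26), so from here the quotients repeat a_1, ..., a_6; the period length is 6.
So sqrt(387) = [19; (1, 2, 19, 2, 1, 38)] with period length k = 6.
k is even, so the fundamental solution of x^2 - 387y^2 = 1 is (p_{k-1}, q_{k-1}) = (p_5, q_5); compute convergents through index 5.
Convergents (p_i = a_i*p_{i-1} + p_{i-2}, q_i = a_i*q_{i-1} + q_{i-2} with p_{-2}=0, p_{-1}=1, q_{-2}=1, q_{-1}=0):
  i=0: a_0=19, p_0 = 19*1 + 0 = 19, q_0 = 19*0 + 1 = 1.
  i=1: a_1=1, p_1 = 1*19 + 1 = 20, q_1 = 1*1 + 0 = 1.
  i=2: a_2=2, p_2 = 2*20 + 19 = 59, q_2 = 2*1 + 1 = 3.
  i=3: a_3=19, p_3 = 19*59 + 20 = 1141, q_3 = 19*3 + 1 = 58.
  i=4: a_4=2, p_4 = 2*1141 + 59 = 2341, q_4 = 2*58 + 3 = 119.
  i=5: a_5=1, p_5 = 1*2341 + 1141 = 3482, q_5 = 1*119 + 58 = 177.
Check: 3482^2 - 387*177^2 = 12124324 - 12124323 = 1, so (x, y) = (3482, 177) solves the equation, and by the theorem it is the least positive solution.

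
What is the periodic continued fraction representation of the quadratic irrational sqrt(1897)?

[43; (1, 1, 4, 12, 4, 1, 1, 86)]

Write x_i = (sqrt(1897) + m_i)/d_i with (m_0, d_0) = (0, 1). a_0 = floor(sqrt(1897)) = 43, since 43^2 = 1849 <= 1897 < 1936 = 44^2.
Iterate m_{i+1} = d_i*a_i - m_i, d_{i+1} = (1897 - m_{i+1}^2)/d_i, a_{i+1} = floor((a_0 + m_{i+1})/d_{i+1}):
  m_1 = 1*43 - 0 = 43, d_1 = (1897 - 43^2)/1 = 48/1 = 48, a_1 = floor((43 + 43)/48) = 1.
  m_2 = 48*1 - 43 = 5, d_2 = (1897 - 5^2)/48 = 1872/48 = 39, a_2 = floor((43 + 5)/39) = 1.
  m_3 = 39*1 - 5 = 34, d_3 = (1897 - 34^2)/39 = 741/39 = 19, a_3 = floor((43 + 34)/19) = 4.
  m_4 = 19*4 - 34 = 42, d_4 = (1897 - 42^2)/19 = 133/19 = 7, a_4 = floor((43 + 42)/7) = 12.
  m_5 = 7*12 - 42 = 42, d_5 = (1897 - 42^2)/7 = 133/7 = 19, a_5 = floor((43 + 42)/19) = 4.
  m_6 = 19*4 - 42 = 34, d_6 = (1897 - 34^2)/19 = 741/19 = 39, a_6 = floor((43 + 34)/39) = 1.
  m_7 = 39*1 - 34 = 5, d_7 = (1897 - 5^2)/39 = 1872/39 = 48, a_7 = floor((43 + 5)/48) = 1.
  m_8 = 48*1 - 5 = 43, d_8 = (1897 - 43^2)/48 = 48/48 = 1, a_8 = floor((43 + 43)/1) = 86.
  m_9 = 1*86 - 43 = 43, d_9 = (1897 - 43^2)/1 = 48/1 = 48: (m_9, d_9) = (m_1, d_1) = (43, 48), so from here the quotients repeat a_1, ..., a_8; the period length is 8.
Hence the expansion of sqrt(1897) is a_0 = 43 followed by the repeating block 1, 1, 4, 12, 4, 1, 1, 86 (period 8).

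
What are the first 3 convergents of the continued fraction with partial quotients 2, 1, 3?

2/1, 3/1, 11/4

Using the convergent recurrence p_i = a_i*p_{i-1} + p_{i-2}, q_i = a_i*q_{i-1} + q_{i-2} with p_{-2}=0, p_{-1}=1, q_{-2}=1, q_{-1}=0:
  i=0: a_0=2, p_0 = 2*1 + 0 = 2, q_0 = 2*0 + 1 = 1.
  i=1: a_1=1, p_1 = 1*2 + 1 = 3, q_1 = 1*1 + 0 = 1.
  i=2: a_2=3, p_2 = 3*3 + 2 = 11, q_2 = 3*1 + 1 = 4.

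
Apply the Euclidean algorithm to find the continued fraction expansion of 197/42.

[4; 1, 2, 4, 3]

Run the Euclidean algorithm on 197 and 42; the successive quotients are the partial quotients a_0, a_1, ... (each step inverts the fractional part left over by the previous one):
  197 = 4*42 + 29, so a_0 = 4.
  42 = 1*29 + 13, so a_1 = 1.
  29 = 2*13 + 3, so a_2 = 2.
  13 = 4*3 + 1, so a_3 = 4.
  3 = 3*1 + 0, so a_4 = 3.
The remainder reaches 0 after 5 divisions, so the expansion has 5 partial quotients, read off in order.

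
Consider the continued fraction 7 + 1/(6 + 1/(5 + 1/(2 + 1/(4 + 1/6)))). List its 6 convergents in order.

Using the convergent recurrence p_i = a_i*p_{i-1} + p_{i-2}, q_i = a_i*q_{i-1} + q_{i-2} with p_{-2}=0, p_{-1}=1, q_{-2}=1, q_{-1}=0:
  i=0: a_0=7, p_0 = 7*1 + 0 = 7, q_0 = 7*0 + 1 = 1.
  i=1: a_1=6, p_1 = 6*7 + 1 = 43, q_1 = 6*1 + 0 = 6.
  i=2: a_2=5, p_2 = 5*43 + 7 = 222, q_2 = 5*6 + 1 = 31.
  i=3: a_3=2, p_3 = 2*222 + 43 = 487, q_3 = 2*31 + 6 = 68.
  i=4: a_4=4, p_4 = 4*487 + 222 = 2170, q_4 = 4*68 + 31 = 303.
  i=5: a_5=6, p_5 = 6*2170 + 487 = 13507, q_5 = 6*303 + 68 = 1886.

7/1, 43/6, 222/31, 487/68, 2170/303, 13507/1886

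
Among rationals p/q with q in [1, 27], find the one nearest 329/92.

93/26

Expand x = 329/92 as a continued fraction with the Euclidean algorithm:
  329 = 3*92 + 53, so a_0 = 3.
  92 = 1*53 + 39, so a_1 = 1.
  53 = 1*39 + 14, so a_2 = 1.
  39 = 2*14 + 11, so a_3 = 2.
  14 = 1*11 + 3, so a_4 = 1.
  11 = 3*3 + 2, so a_5 = 3.
  3 = 1*2 + 1, so a_6 = 1.
  2 = 2*1 + 0, so a_7 = 2.
so x = [3; 1, 1, 2, 1, 3, 1, 2].
Convergents (p_i = a_i*p_{i-1} + p_{i-2}, q_i = a_i*q_{i-1} + q_{i-2} with p_{-2}=0, p_{-1}=1, q_{-2}=1, q_{-1}=0), until the denominator exceeds 27:
  i=0: a_0=3, p_0 = 3*1 + 0 = 3, q_0 = 3*0 + 1 = 1.
  i=1: a_1=1, p_1 = 1*3 + 1 = 4, q_1 = 1*1 + 0 = 1.
  i=2: a_2=1, p_2 = 1*4 + 3 = 7, q_2 = 1*1 + 1 = 2.
  i=3: a_3=2, p_3 = 2*7 + 4 = 18, q_3 = 2*2 + 1 = 5.
  i=4: a_4=1, p_4 = 1*18 + 7 = 25, q_4 = 1*5 + 2 = 7.
  i=5: a_5=3, p_5 = 3*25 + 18 = 93, q_5 = 3*7 + 5 = 26.
  i=6: a_6=1, p_6 = 1*93 + 25 = 118, q_6 = 1*26 + 7 = 33.
q_6 = 33 > 27, so the last convergent with denominator <= 27 is p_5/q_5 = 93/26.
The closest fraction with denominator <= 27 is either p_5/q_5 or the intermediate fraction (k*p_5 + p_4)/(k*q_5 + q_4) with the largest k >= 1 whose denominator stays <= 27; these approach x as k grows, and every other convergent or intermediate fraction in range is farther away.
Largest k: floor((27 - q_4)/q_5) = floor((27 - 7)/26) = 0.
Since k = 0, no intermediate fraction beyond p_5/q_5 has denominator <= 27, so the convergent 93/26 is the closest (its error is |329*26 - 93*92|/(92*26) = 2/2392).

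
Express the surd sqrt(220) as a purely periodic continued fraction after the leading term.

[14; (1, 4, 1, 28)]

Write x_i = (sqrt(220) + m_i)/d_i with (m_0, d_0) = (0, 1). a_0 = floor(sqrt(220)) = 14, since 14^2 = 196 <= 220 < 225 = 15^2.
Iterate m_{i+1} = d_i*a_i - m_i, d_{i+1} = (220 - m_{i+1}^2)/d_i, a_{i+1} = floor((a_0 + m_{i+1})/d_{i+1}):
  m_1 = 1*14 - 0 = 14, d_1 = (220 - 14^2)/1 = 24/1 = 24, a_1 = floor((14 + 14)/24) = 1.
  m_2 = 24*1 - 14 = 10, d_2 = (220 - 10^2)/24 = 120/24 = 5, a_2 = floor((14 + 10)/5) = 4.
  m_3 = 5*4 - 10 = 10, d_3 = (220 - 10^2)/5 = 120/5 = 24, a_3 = floor((14 + 10)/24) = 1.
  m_4 = 24*1 - 10 = 14, d_4 = (220 - 14^2)/24 = 24/24 = 1, a_4 = floor((14 + 14)/1) = 28.
  m_5 = 1*28 - 14 = 14, d_5 = (220 - 14^2)/1 = 24/1 = 24: (m_5, d_5) = (m_1, d_1) = (14, 24), so from here the quotients repeat a_1, ..., a_4; the period length is 4.
Hence the expansion of sqrt(220) is a_0 = 14 followed by the repeating block 1, 4, 1, 28 (period 4).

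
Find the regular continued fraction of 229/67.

Run the Euclidean algorithm on 229 and 67; the successive quotients are the partial quotients a_0, a_1, ... (each step inverts the fractional part left over by the previous one):
  229 = 3*67 + 28, so a_0 = 3.
  67 = 2*28 + 11, so a_1 = 2.
  28 = 2*11 + 6, so a_2 = 2.
  11 = 1*6 + 5, so a_3 = 1.
  6 = 1*5 + 1, so a_4 = 1.
  5 = 5*1 + 0, so a_5 = 5.
The remainder reaches 0 after 6 divisions, so the expansion has 6 partial quotients, read off in order.

[3; 2, 2, 1, 1, 5]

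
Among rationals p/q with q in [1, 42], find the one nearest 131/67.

Expand x = 131/67 as a continued fraction with the Euclidean algorithm:
  131 = 1*67 + 64, so a_0 = 1.
  67 = 1*64 + 3, so a_1 = 1.
  64 = 21*3 + 1, so a_2 = 21.
  3 = 3*1 + 0, so a_3 = 3.
so x = [1; 1, 21, 3].
Convergents (p_i = a_i*p_{i-1} + p_{i-2}, q_i = a_i*q_{i-1} + q_{i-2} with p_{-2}=0, p_{-1}=1, q_{-2}=1, q_{-1}=0), until the denominator exceeds 42:
  i=0: a_0=1, p_0 = 1*1 + 0 = 1, q_0 = 1*0 + 1 = 1.
  i=1: a_1=1, p_1 = 1*1 + 1 = 2, q_1 = 1*1 + 0 = 1.
  i=2: a_2=21, p_2 = 21*2 + 1 = 43, q_2 = 21*1 + 1 = 22.
  i=3: a_3=3, p_3 = 3*43 + 2 = 131, q_3 = 3*22 + 1 = 67.
q_3 = 67 > 42, so the last convergent with denominator <= 42 is p_2/q_2 = 43/22.
The closest fraction with denominator <= 42 is either p_2/q_2 or the intermediate fraction (k*p_2 + p_1)/(k*q_2 + q_1) with the largest k >= 1 whose denominator stays <= 42; these approach x as k grows, and every other convergent or intermediate fraction in range is farther away.
Largest k: floor((42 - q_1)/q_2) = floor((42 - 1)/22) = 1.
That gives (1*43 + 2)/(1*22 + 1) = 45/23.
Compare the errors: |x - 43/22| = |131*22 - 43*67|/(67*22) = 1/1474, and |x - 45/23| = |131*23 - 45*67|/(67*23) = 2/1541.
Cross-multiplying, 1*1541 = 1541 < 2948 = 2*1474, so 1/1474 is smaller: the convergent 43/22 is closer to x than 45/23.

43/22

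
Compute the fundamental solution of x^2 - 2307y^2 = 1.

First expand sqrt(2307) as a continued fraction. With x_i = (sqrt(2307) + m_i)/d_i and (m_0, d_0) = (0, 1): a_0 = floor(sqrt(2307)) = 48, since 48^2 = 2304 <= 2307 < 2401 = 49^2.
Iterate m_{i+1} = d_i*a_i - m_i, d_{i+1} = (2307 - m_{i+1}^2)/d_i, a_{i+1} = floor((a_0 + m_{i+1})/d_{i+1}):
  m_1 = 1*48 - 0 = 48, d_1 = (2307 - 48^2)/1 = 3/1 = 3, a_1 = floor((48 + 48)/3) = 32.
  m_2 = 3*32 - 48 = 48, d_2 = (2307 - 48^2)/3 = 3/3 = 1, a_2 = floor((48 + 48)/1) = 96.
  m_3 = 1*96 - 48 = 48, d_3 = (2307 - 48^2)/1 = 3/1 = 3: (m_3, d_3) = (m_1, d_1) = (48, 3), so from here the quotients repeat a_1, a_2; the period length is 2.
So sqrt(2307) = [48; (32, 96)] with period length k = 2.
k is even, so the fundamental solution of x^2 - 2307y^2 = 1 is (p_{k-1}, q_{k-1}) = (p_1, q_1); compute convergents through index 1.
Convergents (p_i = a_i*p_{i-1} + p_{i-2}, q_i = a_i*q_{i-1} + q_{i-2} with p_{-2}=0, p_{-1}=1, q_{-2}=1, q_{-1}=0):
  i=0: a_0=48, p_0 = 48*1 + 0 = 48, q_0 = 48*0 + 1 = 1.
  i=1: a_1=32, p_1 = 32*48 + 1 = 1537, q_1 = 32*1 + 0 = 32.
Check: 1537^2 - 2307*32^2 = 2362369 - 2362368 = 1, so (x, y) = (1537, 32) solves the equation, and by the theorem it is the least positive solution.

(x, y) = (1537, 32)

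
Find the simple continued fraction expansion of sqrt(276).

[16; (1, 1, 1, 1, 2, 2, 2, 1, 1, 1, 1, 32)]

Write x_i = (sqrt(276) + m_i)/d_i with (m_0, d_0) = (0, 1). a_0 = floor(sqrt(276)) = 16, since 16^2 = 256 <= 276 < 289 = 17^2.
Iterate m_{i+1} = d_i*a_i - m_i, d_{i+1} = (276 - m_{i+1}^2)/d_i, a_{i+1} = floor((a_0 + m_{i+1})/d_{i+1}):
  m_1 = 1*16 - 0 = 16, d_1 = (276 - 16^2)/1 = 20/1 = 20, a_1 = floor((16 + 16)/20) = 1.
  m_2 = 20*1 - 16 = 4, d_2 = (276 - 4^2)/20 = 260/20 = 13, a_2 = floor((16 + 4)/13) = 1.
  m_3 = 13*1 - 4 = 9, d_3 = (276 - 9^2)/13 = 195/13 = 15, a_3 = floor((16 + 9)/15) = 1.
  m_4 = 15*1 - 9 = 6, d_4 = (276 - 6^2)/15 = 240/15 = 16, a_4 = floor((16 + 6)/16) = 1.
  m_5 = 16*1 - 6 = 10, d_5 = (276 - 10^2)/16 = 176/16 = 11, a_5 = floor((16 + 10)/11) = 2.
  m_6 = 11*2 - 10 = 12, d_6 = (276 - 12^2)/11 = 132/11 = 12, a_6 = floor((16 + 12)/12) = 2.
  m_7 = 12*2 - 12 = 12, d_7 = (276 - 12^2)/12 = 132/12 = 11, a_7 = floor((16 + 12)/11) = 2.
  m_8 = 11*2 - 12 = 10, d_8 = (276 - 10^2)/11 = 176/11 = 16, a_8 = floor((16 + 10)/16) = 1.
  m_9 = 16*1 - 10 = 6, d_9 = (276 - 6^2)/16 = 240/16 = 15, a_9 = floor((16 + 6)/15) = 1.
  m_10 = 15*1 - 6 = 9, d_10 = (276 - 9^2)/15 = 195/15 = 13, a_10 = floor((16 + 9)/13) = 1.
  m_11 = 13*1 - 9 = 4, d_11 = (276 - 4^2)/13 = 260/13 = 20, a_11 = floor((16 + 4)/20) = 1.
  m_12 = 20*1 - 4 = 16, d_12 = (276 - 16^2)/20 = 20/20 = 1, a_12 = floor((16 + 16)/1) = 32.
  m_13 = 1*32 - 16 = 16, d_13 = (276 - 16^2)/1 = 20/1 = 20: (m_13, d_13) = (m_1, d_1) = (16, 20), so from here the quotients repeat a_1, ..., a_12; the period length is 12.
Hence the expansion of sqrt(276) is a_0 = 16 followed by the repeating block 1, 1, 1, 1, 2, 2, 2, 1, 1, 1, 1, 32 (period 12).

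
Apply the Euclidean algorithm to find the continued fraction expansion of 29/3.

Run the Euclidean algorithm on 29 and 3; the successive quotients are the partial quotients a_0, a_1, ... (each step inverts the fractional part left over by the previous one):
  29 = 9*3 + 2, so a_0 = 9.
  3 = 1*2 + 1, so a_1 = 1.
  2 = 2*1 + 0, so a_2 = 2.
The remainder reaches 0 after 3 divisions, so the expansion has 3 partial quotients, read off in order.

[9; 1, 2]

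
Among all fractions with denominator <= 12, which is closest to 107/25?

Expand x = 107/25 as a continued fraction with the Euclidean algorithm:
  107 = 4*25 + 7, so a_0 = 4.
  25 = 3*7 + 4, so a_1 = 3.
  7 = 1*4 + 3, so a_2 = 1.
  4 = 1*3 + 1, so a_3 = 1.
  3 = 3*1 + 0, so a_4 = 3.
so x = [4; 3, 1, 1, 3].
Convergents (p_i = a_i*p_{i-1} + p_{i-2}, q_i = a_i*q_{i-1} + q_{i-2} with p_{-2}=0, p_{-1}=1, q_{-2}=1, q_{-1}=0), until the denominator exceeds 12:
  i=0: a_0=4, p_0 = 4*1 + 0 = 4, q_0 = 4*0 + 1 = 1.
  i=1: a_1=3, p_1 = 3*4 + 1 = 13, q_1 = 3*1 + 0 = 3.
  i=2: a_2=1, p_2 = 1*13 + 4 = 17, q_2 = 1*3 + 1 = 4.
  i=3: a_3=1, p_3 = 1*17 + 13 = 30, q_3 = 1*4 + 3 = 7.
  i=4: a_4=3, p_4 = 3*30 + 17 = 107, q_4 = 3*7 + 4 = 25.
q_4 = 25 > 12, so the last convergent with denominator <= 12 is p_3/q_3 = 30/7.
The closest fraction with denominator <= 12 is either p_3/q_3 or the intermediate fraction (k*p_3 + p_2)/(k*q_3 + q_2) with the largest k >= 1 whose denominator stays <= 12; these approach x as k grows, and every other convergent or intermediate fraction in range is farther away.
Largest k: floor((12 - q_2)/q_3) = floor((12 - 4)/7) = 1.
That gives (1*30 + 17)/(1*7 + 4) = 47/11.
Compare the errors: |x - 30/7| = |107*7 - 30*25|/(25*7) = 1/175, and |x - 47/11| = |107*11 - 47*25|/(25*11) = 2/275.
Cross-multiplying, 1*275 = 275 < 350 = 2*175, so 1/175 is smaller: the convergent 30/7 is closer to x than 47/11.

30/7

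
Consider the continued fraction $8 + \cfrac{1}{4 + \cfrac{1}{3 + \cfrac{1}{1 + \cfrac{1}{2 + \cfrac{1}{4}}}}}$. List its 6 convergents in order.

8/1, 33/4, 107/13, 140/17, 387/47, 1688/205

Using the convergent recurrence p_i = a_i*p_{i-1} + p_{i-2}, q_i = a_i*q_{i-1} + q_{i-2} with p_{-2}=0, p_{-1}=1, q_{-2}=1, q_{-1}=0:
  i=0: a_0=8, p_0 = 8*1 + 0 = 8, q_0 = 8*0 + 1 = 1.
  i=1: a_1=4, p_1 = 4*8 + 1 = 33, q_1 = 4*1 + 0 = 4.
  i=2: a_2=3, p_2 = 3*33 + 8 = 107, q_2 = 3*4 + 1 = 13.
  i=3: a_3=1, p_3 = 1*107 + 33 = 140, q_3 = 1*13 + 4 = 17.
  i=4: a_4=2, p_4 = 2*140 + 107 = 387, q_4 = 2*17 + 13 = 47.
  i=5: a_5=4, p_5 = 4*387 + 140 = 1688, q_5 = 4*47 + 17 = 205.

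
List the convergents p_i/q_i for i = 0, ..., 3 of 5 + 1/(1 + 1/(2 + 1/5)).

5/1, 6/1, 17/3, 91/16

Using the convergent recurrence p_i = a_i*p_{i-1} + p_{i-2}, q_i = a_i*q_{i-1} + q_{i-2} with p_{-2}=0, p_{-1}=1, q_{-2}=1, q_{-1}=0:
  i=0: a_0=5, p_0 = 5*1 + 0 = 5, q_0 = 5*0 + 1 = 1.
  i=1: a_1=1, p_1 = 1*5 + 1 = 6, q_1 = 1*1 + 0 = 1.
  i=2: a_2=2, p_2 = 2*6 + 5 = 17, q_2 = 2*1 + 1 = 3.
  i=3: a_3=5, p_3 = 5*17 + 6 = 91, q_3 = 5*3 + 1 = 16.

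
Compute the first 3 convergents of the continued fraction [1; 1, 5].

1/1, 2/1, 11/6

Using the convergent recurrence p_i = a_i*p_{i-1} + p_{i-2}, q_i = a_i*q_{i-1} + q_{i-2} with p_{-2}=0, p_{-1}=1, q_{-2}=1, q_{-1}=0:
  i=0: a_0=1, p_0 = 1*1 + 0 = 1, q_0 = 1*0 + 1 = 1.
  i=1: a_1=1, p_1 = 1*1 + 1 = 2, q_1 = 1*1 + 0 = 1.
  i=2: a_2=5, p_2 = 5*2 + 1 = 11, q_2 = 5*1 + 1 = 6.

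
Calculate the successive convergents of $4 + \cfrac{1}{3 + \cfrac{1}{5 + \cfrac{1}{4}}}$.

4/1, 13/3, 69/16, 289/67

Using the convergent recurrence p_i = a_i*p_{i-1} + p_{i-2}, q_i = a_i*q_{i-1} + q_{i-2} with p_{-2}=0, p_{-1}=1, q_{-2}=1, q_{-1}=0:
  i=0: a_0=4, p_0 = 4*1 + 0 = 4, q_0 = 4*0 + 1 = 1.
  i=1: a_1=3, p_1 = 3*4 + 1 = 13, q_1 = 3*1 + 0 = 3.
  i=2: a_2=5, p_2 = 5*13 + 4 = 69, q_2 = 5*3 + 1 = 16.
  i=3: a_3=4, p_3 = 4*69 + 13 = 289, q_3 = 4*16 + 3 = 67.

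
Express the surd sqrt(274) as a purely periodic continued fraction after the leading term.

[16; (1, 1, 4, 4, 1, 1, 32)]

Write x_i = (sqrt(274) + m_i)/d_i with (m_0, d_0) = (0, 1). a_0 = floor(sqrt(274)) = 16, since 16^2 = 256 <= 274 < 289 = 17^2.
Iterate m_{i+1} = d_i*a_i - m_i, d_{i+1} = (274 - m_{i+1}^2)/d_i, a_{i+1} = floor((a_0 + m_{i+1})/d_{i+1}):
  m_1 = 1*16 - 0 = 16, d_1 = (274 - 16^2)/1 = 18/1 = 18, a_1 = floor((16 + 16)/18) = 1.
  m_2 = 18*1 - 16 = 2, d_2 = (274 - 2^2)/18 = 270/18 = 15, a_2 = floor((16 + 2)/15) = 1.
  m_3 = 15*1 - 2 = 13, d_3 = (274 - 13^2)/15 = 105/15 = 7, a_3 = floor((16 + 13)/7) = 4.
  m_4 = 7*4 - 13 = 15, d_4 = (274 - 15^2)/7 = 49/7 = 7, a_4 = floor((16 + 15)/7) = 4.
  m_5 = 7*4 - 15 = 13, d_5 = (274 - 13^2)/7 = 105/7 = 15, a_5 = floor((16 + 13)/15) = 1.
  m_6 = 15*1 - 13 = 2, d_6 = (274 - 2^2)/15 = 270/15 = 18, a_6 = floor((16 + 2)/18) = 1.
  m_7 = 18*1 - 2 = 16, d_7 = (274 - 16^2)/18 = 18/18 = 1, a_7 = floor((16 + 16)/1) = 32.
  m_8 = 1*32 - 16 = 16, d_8 = (274 - 16^2)/1 = 18/1 = 18: (m_8, d_8) = (m_1, d_1) = (16, 18), so from here the quotients repeat a_1, ..., a_7; the period length is 7.
Hence the expansion of sqrt(274) is a_0 = 16 followed by the repeating block 1, 1, 4, 4, 1, 1, 32 (period 7).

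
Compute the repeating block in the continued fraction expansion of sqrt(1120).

Write x_i = (sqrt(1120) + m_i)/d_i with (m_0, d_0) = (0, 1). a_0 = floor(sqrt(1120)) = 33, since 33^2 = 1089 <= 1120 < 1156 = 34^2.
Iterate m_{i+1} = d_i*a_i - m_i, d_{i+1} = (1120 - m_{i+1}^2)/d_i, a_{i+1} = floor((a_0 + m_{i+1})/d_{i+1}):
  m_1 = 1*33 - 0 = 33, d_1 = (1120 - 33^2)/1 = 31/1 = 31, a_1 = floor((33 + 33)/31) = 2.
  m_2 = 31*2 - 33 = 29, d_2 = (1120 - 29^2)/31 = 279/31 = 9, a_2 = floor((33 + 29)/9) = 6.
  m_3 = 9*6 - 29 = 25, d_3 = (1120 - 25^2)/9 = 495/9 = 55, a_3 = floor((33 + 25)/55) = 1.
  m_4 = 55*1 - 25 = 30, d_4 = (1120 - 30^2)/55 = 220/55 = 4, a_4 = floor((33 + 30)/4) = 15.
  m_5 = 4*15 - 30 = 30, d_5 = (1120 - 30^2)/4 = 220/4 = 55, a_5 = floor((33 + 30)/55) = 1.
  m_6 = 55*1 - 30 = 25, d_6 = (1120 - 25^2)/55 = 495/55 = 9, a_6 = floor((33 + 25)/9) = 6.
  m_7 = 9*6 - 25 = 29, d_7 = (1120 - 29^2)/9 = 279/9 = 31, a_7 = floor((33 + 29)/31) = 2.
  m_8 = 31*2 - 29 = 33, d_8 = (1120 - 33^2)/31 = 31/31 = 1, a_8 = floor((33 + 33)/1) = 66.
  m_9 = 1*66 - 33 = 33, d_9 = (1120 - 33^2)/1 = 31/1 = 31: (m_9, d_9) = (m_1, d_1) = (33, 31), so from here the quotients repeat a_1, ..., a_8; the period length is 8.
Hence the expansion of sqrt(1120) is a_0 = 33 followed by the repeating block 2, 6, 1, 15, 1, 6, 2, 66 (period 8).

[33; (2, 6, 1, 15, 1, 6, 2, 66)]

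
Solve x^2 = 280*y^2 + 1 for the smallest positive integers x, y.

First expand sqrt(280) as a continued fraction. With x_i = (sqrt(280) + m_i)/d_i and (m_0, d_0) = (0, 1): a_0 = floor(sqrt(280)) = 16, since 16^2 = 256 <= 280 < 289 = 17^2.
Iterate m_{i+1} = d_i*a_i - m_i, d_{i+1} = (280 - m_{i+1}^2)/d_i, a_{i+1} = floor((a_0 + m_{i+1})/d_{i+1}):
  m_1 = 1*16 - 0 = 16, d_1 = (280 - 16^2)/1 = 24/1 = 24, a_1 = floor((16 + 16)/24) = 1.
  m_2 = 24*1 - 16 = 8, d_2 = (280 - 8^2)/24 = 216/24 = 9, a_2 = floor((16 + 8)/9) = 2.
  m_3 = 9*2 - 8 = 10, d_3 = (280 - 10^2)/9 = 180/9 = 20, a_3 = floor((16 + 10)/20) = 1.
  m_4 = 20*1 - 10 = 10, d_4 = (280 - 10^2)/20 = 180/20 = 9, a_4 = floor((16 + 10)/9) = 2.
  m_5 = 9*2 - 10 = 8, d_5 = (280 - 8^2)/9 = 216/9 = 24, a_5 = floor((16 + 8)/24) = 1.
  m_6 = 24*1 - 8 = 16, d_6 = (280 - 16^2)/24 = 24/24 = 1, a_6 = floor((16 + 16)/1) = 32.
  m_7 = 1*32 - 16 = 16, d_7 = (280 - 16^2)/1 = 24/1 = 24: (m_7, d_7) = (m_1, d_1) = (16, 24), so from here the quotients repeat a_1, ..., a_6; the period length is 6.
So sqrt(280) = [16; (1, 2, 1, 2, 1, 32)] with period length k = 6.
k is even, so the fundamental solution of x^2 - 280y^2 = 1 is (p_{k-1}, q_{k-1}) = (p_5, q_5); compute convergents through index 5.
Convergents (p_i = a_i*p_{i-1} + p_{i-2}, q_i = a_i*q_{i-1} + q_{i-2} with p_{-2}=0, p_{-1}=1, q_{-2}=1, q_{-1}=0):
  i=0: a_0=16, p_0 = 16*1 + 0 = 16, q_0 = 16*0 + 1 = 1.
  i=1: a_1=1, p_1 = 1*16 + 1 = 17, q_1 = 1*1 + 0 = 1.
  i=2: a_2=2, p_2 = 2*17 + 16 = 50, q_2 = 2*1 + 1 = 3.
  i=3: a_3=1, p_3 = 1*50 + 17 = 67, q_3 = 1*3 + 1 = 4.
  i=4: a_4=2, p_4 = 2*67 + 50 = 184, q_4 = 2*4 + 3 = 11.
  i=5: a_5=1, p_5 = 1*184 + 67 = 251, q_5 = 1*11 + 4 = 15.
Check: 251^2 - 280*15^2 = 63001 - 63000 = 1, so (x, y) = (251, 15) solves the equation, and by the theorem it is the least positive solution.

(x, y) = (251, 15)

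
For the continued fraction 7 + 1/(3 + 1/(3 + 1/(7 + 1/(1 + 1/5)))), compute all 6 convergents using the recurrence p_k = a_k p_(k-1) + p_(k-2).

7/1, 22/3, 73/10, 533/73, 606/83, 3563/488

Using the convergent recurrence p_i = a_i*p_{i-1} + p_{i-2}, q_i = a_i*q_{i-1} + q_{i-2} with p_{-2}=0, p_{-1}=1, q_{-2}=1, q_{-1}=0:
  i=0: a_0=7, p_0 = 7*1 + 0 = 7, q_0 = 7*0 + 1 = 1.
  i=1: a_1=3, p_1 = 3*7 + 1 = 22, q_1 = 3*1 + 0 = 3.
  i=2: a_2=3, p_2 = 3*22 + 7 = 73, q_2 = 3*3 + 1 = 10.
  i=3: a_3=7, p_3 = 7*73 + 22 = 533, q_3 = 7*10 + 3 = 73.
  i=4: a_4=1, p_4 = 1*533 + 73 = 606, q_4 = 1*73 + 10 = 83.
  i=5: a_5=5, p_5 = 5*606 + 533 = 3563, q_5 = 5*83 + 73 = 488.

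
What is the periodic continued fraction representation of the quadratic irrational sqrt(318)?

[17; (1, 4, 1, 34)]

Write x_i = (sqrt(318) + m_i)/d_i with (m_0, d_0) = (0, 1). a_0 = floor(sqrt(318)) = 17, since 17^2 = 289 <= 318 < 324 = 18^2.
Iterate m_{i+1} = d_i*a_i - m_i, d_{i+1} = (318 - m_{i+1}^2)/d_i, a_{i+1} = floor((a_0 + m_{i+1})/d_{i+1}):
  m_1 = 1*17 - 0 = 17, d_1 = (318 - 17^2)/1 = 29/1 = 29, a_1 = floor((17 + 17)/29) = 1.
  m_2 = 29*1 - 17 = 12, d_2 = (318 - 12^2)/29 = 174/29 = 6, a_2 = floor((17 + 12)/6) = 4.
  m_3 = 6*4 - 12 = 12, d_3 = (318 - 12^2)/6 = 174/6 = 29, a_3 = floor((17 + 12)/29) = 1.
  m_4 = 29*1 - 12 = 17, d_4 = (318 - 17^2)/29 = 29/29 = 1, a_4 = floor((17 + 17)/1) = 34.
  m_5 = 1*34 - 17 = 17, d_5 = (318 - 17^2)/1 = 29/1 = 29: (m_5, d_5) = (m_1, d_1) = (17, 29), so from here the quotients repeat a_1, ..., a_4; the period length is 4.
Hence the expansion of sqrt(318) is a_0 = 17 followed by the repeating block 1, 4, 1, 34 (period 4).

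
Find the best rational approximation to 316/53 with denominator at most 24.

143/24

Expand x = 316/53 as a continued fraction with the Euclidean algorithm:
  316 = 5*53 + 51, so a_0 = 5.
  53 = 1*51 + 2, so a_1 = 1.
  51 = 25*2 + 1, so a_2 = 25.
  2 = 2*1 + 0, so a_3 = 2.
so x = [5; 1, 25, 2].
Convergents (p_i = a_i*p_{i-1} + p_{i-2}, q_i = a_i*q_{i-1} + q_{i-2} with p_{-2}=0, p_{-1}=1, q_{-2}=1, q_{-1}=0), until the denominator exceeds 24:
  i=0: a_0=5, p_0 = 5*1 + 0 = 5, q_0 = 5*0 + 1 = 1.
  i=1: a_1=1, p_1 = 1*5 + 1 = 6, q_1 = 1*1 + 0 = 1.
  i=2: a_2=25, p_2 = 25*6 + 5 = 155, q_2 = 25*1 + 1 = 26.
q_2 = 26 > 24, so the last convergent with denominator <= 24 is p_1/q_1 = 6/1.
The closest fraction with denominator <= 24 is either p_1/q_1 or the intermediate fraction (k*p_1 + p_0)/(k*q_1 + q_0) with the largest k >= 1 whose denominator stays <= 24; these approach x as k grows, and every other convergent or intermediate fraction in range is farther away.
Largest k: floor((24 - q_0)/q_1) = floor((24 - 1)/1) = 23.
That gives (23*6 + 5)/(23*1 + 1) = 143/24.
Compare the errors: |x - 6/1| = |316*1 - 6*53|/(53*1) = 2/53, and |x - 143/24| = |316*24 - 143*53|/(53*24) = 5/1272.
Cross-multiplying, 5*53 = 265 < 2544 = 2*1272, so 5/1272 is smaller: the intermediate fraction 143/24 is closer to x than 6/1.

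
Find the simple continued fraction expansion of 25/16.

[1; 1, 1, 3, 2]

Run the Euclidean algorithm on 25 and 16; the successive quotients are the partial quotients a_0, a_1, ... (each step inverts the fractional part left over by the previous one):
  25 = 1*16 + 9, so a_0 = 1.
  16 = 1*9 + 7, so a_1 = 1.
  9 = 1*7 + 2, so a_2 = 1.
  7 = 3*2 + 1, so a_3 = 3.
  2 = 2*1 + 0, so a_4 = 2.
The remainder reaches 0 after 5 divisions, so the expansion has 5 partial quotients, read off in order.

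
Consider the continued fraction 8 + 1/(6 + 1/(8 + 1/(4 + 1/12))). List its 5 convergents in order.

Using the convergent recurrence p_i = a_i*p_{i-1} + p_{i-2}, q_i = a_i*q_{i-1} + q_{i-2} with p_{-2}=0, p_{-1}=1, q_{-2}=1, q_{-1}=0:
  i=0: a_0=8, p_0 = 8*1 + 0 = 8, q_0 = 8*0 + 1 = 1.
  i=1: a_1=6, p_1 = 6*8 + 1 = 49, q_1 = 6*1 + 0 = 6.
  i=2: a_2=8, p_2 = 8*49 + 8 = 400, q_2 = 8*6 + 1 = 49.
  i=3: a_3=4, p_3 = 4*400 + 49 = 1649, q_3 = 4*49 + 6 = 202.
  i=4: a_4=12, p_4 = 12*1649 + 400 = 20188, q_4 = 12*202 + 49 = 2473.

8/1, 49/6, 400/49, 1649/202, 20188/2473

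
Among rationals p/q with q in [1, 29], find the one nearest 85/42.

59/29

Expand x = 85/42 as a continued fraction with the Euclidean algorithm:
  85 = 2*42 + 1, so a_0 = 2.
  42 = 42*1 + 0, so a_1 = 42.
so x = [2; 42].
Convergents (p_i = a_i*p_{i-1} + p_{i-2}, q_i = a_i*q_{i-1} + q_{i-2} with p_{-2}=0, p_{-1}=1, q_{-2}=1, q_{-1}=0), until the denominator exceeds 29:
  i=0: a_0=2, p_0 = 2*1 + 0 = 2, q_0 = 2*0 + 1 = 1.
  i=1: a_1=42, p_1 = 42*2 + 1 = 85, q_1 = 42*1 + 0 = 42.
q_1 = 42 > 29, so the last convergent with denominator <= 29 is p_0/q_0 = 2/1.
The closest fraction with denominator <= 29 is either p_0/q_0 or the intermediate fraction (k*p_0 + p_{-1})/(k*q_0 + q_{-1}) with the largest k >= 1 whose denominator stays <= 29; these approach x as k grows, and every other convergent or intermediate fraction in range is farther away.
Largest k: floor((29 - q_{-1})/q_0) = floor((29 - 0)/1) = 29 (using the seeds p_{-1} = 1, q_{-1} = 0).
That gives (29*2 + 1)/(29*1 + 0) = 59/29.
Compare the errors: |x - 2/1| = |85*1 - 2*42|/(42*1) = 1/42, and |x - 59/29| = |85*29 - 59*42|/(42*29) = 13/1218.
Cross-multiplying, 13*42 = 546 < 1218 = 1*1218, so 13/1218 is smaller: the intermediate fraction 59/29 is closer to x than 2/1.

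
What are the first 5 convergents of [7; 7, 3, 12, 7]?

Using the convergent recurrence p_i = a_i*p_{i-1} + p_{i-2}, q_i = a_i*q_{i-1} + q_{i-2} with p_{-2}=0, p_{-1}=1, q_{-2}=1, q_{-1}=0:
  i=0: a_0=7, p_0 = 7*1 + 0 = 7, q_0 = 7*0 + 1 = 1.
  i=1: a_1=7, p_1 = 7*7 + 1 = 50, q_1 = 7*1 + 0 = 7.
  i=2: a_2=3, p_2 = 3*50 + 7 = 157, q_2 = 3*7 + 1 = 22.
  i=3: a_3=12, p_3 = 12*157 + 50 = 1934, q_3 = 12*22 + 7 = 271.
  i=4: a_4=7, p_4 = 7*1934 + 157 = 13695, q_4 = 7*271 + 22 = 1919.

7/1, 50/7, 157/22, 1934/271, 13695/1919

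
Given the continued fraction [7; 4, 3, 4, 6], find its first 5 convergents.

Using the convergent recurrence p_i = a_i*p_{i-1} + p_{i-2}, q_i = a_i*q_{i-1} + q_{i-2} with p_{-2}=0, p_{-1}=1, q_{-2}=1, q_{-1}=0:
  i=0: a_0=7, p_0 = 7*1 + 0 = 7, q_0 = 7*0 + 1 = 1.
  i=1: a_1=4, p_1 = 4*7 + 1 = 29, q_1 = 4*1 + 0 = 4.
  i=2: a_2=3, p_2 = 3*29 + 7 = 94, q_2 = 3*4 + 1 = 13.
  i=3: a_3=4, p_3 = 4*94 + 29 = 405, q_3 = 4*13 + 4 = 56.
  i=4: a_4=6, p_4 = 6*405 + 94 = 2524, q_4 = 6*56 + 13 = 349.

7/1, 29/4, 94/13, 405/56, 2524/349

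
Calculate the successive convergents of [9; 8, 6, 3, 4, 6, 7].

Using the convergent recurrence p_i = a_i*p_{i-1} + p_{i-2}, q_i = a_i*q_{i-1} + q_{i-2} with p_{-2}=0, p_{-1}=1, q_{-2}=1, q_{-1}=0:
  i=0: a_0=9, p_0 = 9*1 + 0 = 9, q_0 = 9*0 + 1 = 1.
  i=1: a_1=8, p_1 = 8*9 + 1 = 73, q_1 = 8*1 + 0 = 8.
  i=2: a_2=6, p_2 = 6*73 + 9 = 447, q_2 = 6*8 + 1 = 49.
  i=3: a_3=3, p_3 = 3*447 + 73 = 1414, q_3 = 3*49 + 8 = 155.
  i=4: a_4=4, p_4 = 4*1414 + 447 = 6103, q_4 = 4*155 + 49 = 669.
  i=5: a_5=6, p_5 = 6*6103 + 1414 = 38032, q_5 = 6*669 + 155 = 4169.
  i=6: a_6=7, p_6 = 7*38032 + 6103 = 272327, q_6 = 7*4169 + 669 = 29852.

9/1, 73/8, 447/49, 1414/155, 6103/669, 38032/4169, 272327/29852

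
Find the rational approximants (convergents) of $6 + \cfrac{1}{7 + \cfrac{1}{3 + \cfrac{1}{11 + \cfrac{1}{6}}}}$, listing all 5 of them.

Using the convergent recurrence p_i = a_i*p_{i-1} + p_{i-2}, q_i = a_i*q_{i-1} + q_{i-2} with p_{-2}=0, p_{-1}=1, q_{-2}=1, q_{-1}=0:
  i=0: a_0=6, p_0 = 6*1 + 0 = 6, q_0 = 6*0 + 1 = 1.
  i=1: a_1=7, p_1 = 7*6 + 1 = 43, q_1 = 7*1 + 0 = 7.
  i=2: a_2=3, p_2 = 3*43 + 6 = 135, q_2 = 3*7 + 1 = 22.
  i=3: a_3=11, p_3 = 11*135 + 43 = 1528, q_3 = 11*22 + 7 = 249.
  i=4: a_4=6, p_4 = 6*1528 + 135 = 9303, q_4 = 6*249 + 22 = 1516.

6/1, 43/7, 135/22, 1528/249, 9303/1516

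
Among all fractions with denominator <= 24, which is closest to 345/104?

Expand x = 345/104 as a continued fraction with the Euclidean algorithm:
  345 = 3*104 + 33, so a_0 = 3.
  104 = 3*33 + 5, so a_1 = 3.
  33 = 6*5 + 3, so a_2 = 6.
  5 = 1*3 + 2, so a_3 = 1.
  3 = 1*2 + 1, so a_4 = 1.
  2 = 2*1 + 0, so a_5 = 2.
so x = [3; 3, 6, 1, 1, 2].
Convergents (p_i = a_i*p_{i-1} + p_{i-2}, q_i = a_i*q_{i-1} + q_{i-2} with p_{-2}=0, p_{-1}=1, q_{-2}=1, q_{-1}=0), until the denominator exceeds 24:
  i=0: a_0=3, p_0 = 3*1 + 0 = 3, q_0 = 3*0 + 1 = 1.
  i=1: a_1=3, p_1 = 3*3 + 1 = 10, q_1 = 3*1 + 0 = 3.
  i=2: a_2=6, p_2 = 6*10 + 3 = 63, q_2 = 6*3 + 1 = 19.
  i=3: a_3=1, p_3 = 1*63 + 10 = 73, q_3 = 1*19 + 3 = 22.
  i=4: a_4=1, p_4 = 1*73 + 63 = 136, q_4 = 1*22 + 19 = 41.
q_4 = 41 > 24, so the last convergent with denominator <= 24 is p_3/q_3 = 73/22.
The closest fraction with denominator <= 24 is either p_3/q_3 or the intermediate fraction (k*p_3 + p_2)/(k*q_3 + q_2) with the largest k >= 1 whose denominator stays <= 24; these approach x as k grows, and every other convergent or intermediate fraction in range is farther away.
Largest k: floor((24 - q_2)/q_3) = floor((24 - 19)/22) = 0.
Since k = 0, no intermediate fraction beyond p_3/q_3 has denominator <= 24, so the convergent 73/22 is the closest (its error is |345*22 - 73*104|/(104*22) = 2/2288).

73/22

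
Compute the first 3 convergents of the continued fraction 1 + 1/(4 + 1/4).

Using the convergent recurrence p_i = a_i*p_{i-1} + p_{i-2}, q_i = a_i*q_{i-1} + q_{i-2} with p_{-2}=0, p_{-1}=1, q_{-2}=1, q_{-1}=0:
  i=0: a_0=1, p_0 = 1*1 + 0 = 1, q_0 = 1*0 + 1 = 1.
  i=1: a_1=4, p_1 = 4*1 + 1 = 5, q_1 = 4*1 + 0 = 4.
  i=2: a_2=4, p_2 = 4*5 + 1 = 21, q_2 = 4*4 + 1 = 17.

1/1, 5/4, 21/17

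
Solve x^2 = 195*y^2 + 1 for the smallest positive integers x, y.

First expand sqrt(195) as a continued fraction. With x_i = (sqrt(195) + m_i)/d_i and (m_0, d_0) = (0, 1): a_0 = floor(sqrt(195)) = 13, since 13^2 = 169 <= 195 < 196 = 14^2.
Iterate m_{i+1} = d_i*a_i - m_i, d_{i+1} = (195 - m_{i+1}^2)/d_i, a_{i+1} = floor((a_0 + m_{i+1})/d_{i+1}):
  m_1 = 1*13 - 0 = 13, d_1 = (195 - 13^2)/1 = 26/1 = 26, a_1 = floor((13 + 13)/26) = 1.
  m_2 = 26*1 - 13 = 13, d_2 = (195 - 13^2)/26 = 26/26 = 1, a_2 = floor((13 + 13)/1) = 26.
  m_3 = 1*26 - 13 = 13, d_3 = (195 - 13^2)/1 = 26/1 = 26: (m_3, d_3) = (m_1, d_1) = (13, 26), so from here the quotients repeat a_1, a_2; the period length is 2.
So sqrt(195) = [13; (1, 26)] with period length k = 2.
k is even, so the fundamental solution of x^2 - 195y^2 = 1 is (p_{k-1}, q_{k-1}) = (p_1, q_1); compute convergents through index 1.
Convergents (p_i = a_i*p_{i-1} + p_{i-2}, q_i = a_i*q_{i-1} + q_{i-2} with p_{-2}=0, p_{-1}=1, q_{-2}=1, q_{-1}=0):
  i=0: a_0=13, p_0 = 13*1 + 0 = 13, q_0 = 13*0 + 1 = 1.
  i=1: a_1=1, p_1 = 1*13 + 1 = 14, q_1 = 1*1 + 0 = 1.
Check: 14^2 - 195*1^2 = 196 - 195 = 1, so (x, y) = (14, 1) solves the equation, and by the theorem it is the least positive solution.

(x, y) = (14, 1)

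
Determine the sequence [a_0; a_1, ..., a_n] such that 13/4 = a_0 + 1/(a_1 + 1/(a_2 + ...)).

[3; 4]

Run the Euclidean algorithm on 13 and 4; the successive quotients are the partial quotients a_0, a_1, ... (each step inverts the fractional part left over by the previous one):
  13 = 3*4 + 1, so a_0 = 3.
  4 = 4*1 + 0, so a_1 = 4.
The remainder reaches 0 after 2 divisions, so the expansion has 2 partial quotients, read off in order.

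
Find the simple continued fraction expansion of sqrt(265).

[16; (3, 1, 1, 2, 2, 1, 1, 3, 32)]

Write x_i = (sqrt(265) + m_i)/d_i with (m_0, d_0) = (0, 1). a_0 = floor(sqrt(265)) = 16, since 16^2 = 256 <= 265 < 289 = 17^2.
Iterate m_{i+1} = d_i*a_i - m_i, d_{i+1} = (265 - m_{i+1}^2)/d_i, a_{i+1} = floor((a_0 + m_{i+1})/d_{i+1}):
  m_1 = 1*16 - 0 = 16, d_1 = (265 - 16^2)/1 = 9/1 = 9, a_1 = floor((16 + 16)/9) = 3.
  m_2 = 9*3 - 16 = 11, d_2 = (265 - 11^2)/9 = 144/9 = 16, a_2 = floor((16 + 11)/16) = 1.
  m_3 = 16*1 - 11 = 5, d_3 = (265 - 5^2)/16 = 240/16 = 15, a_3 = floor((16 + 5)/15) = 1.
  m_4 = 15*1 - 5 = 10, d_4 = (265 - 10^2)/15 = 165/15 = 11, a_4 = floor((16 + 10)/11) = 2.
  m_5 = 11*2 - 10 = 12, d_5 = (265 - 12^2)/11 = 121/11 = 11, a_5 = floor((16 + 12)/11) = 2.
  m_6 = 11*2 - 12 = 10, d_6 = (265 - 10^2)/11 = 165/11 = 15, a_6 = floor((16 + 10)/15) = 1.
  m_7 = 15*1 - 10 = 5, d_7 = (265 - 5^2)/15 = 240/15 = 16, a_7 = floor((16 + 5)/16) = 1.
  m_8 = 16*1 - 5 = 11, d_8 = (265 - 11^2)/16 = 144/16 = 9, a_8 = floor((16 + 11)/9) = 3.
  m_9 = 9*3 - 11 = 16, d_9 = (265 - 16^2)/9 = 9/9 = 1, a_9 = floor((16 + 16)/1) = 32.
  m_10 = 1*32 - 16 = 16, d_10 = (265 - 16^2)/1 = 9/1 = 9: (m_10, d_10) = (m_1, d_1) = (16, 9), so from here the quotients repeat a_1, ..., a_9; the period length is 9.
Hence the expansion of sqrt(265) is a_0 = 16 followed by the repeating block 3, 1, 1, 2, 2, 1, 1, 3, 32 (period 9).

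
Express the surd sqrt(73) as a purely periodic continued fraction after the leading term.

Write x_i = (sqrt(73) + m_i)/d_i with (m_0, d_0) = (0, 1). a_0 = floor(sqrt(73)) = 8, since 8^2 = 64 <= 73 < 81 = 9^2.
Iterate m_{i+1} = d_i*a_i - m_i, d_{i+1} = (73 - m_{i+1}^2)/d_i, a_{i+1} = floor((a_0 + m_{i+1})/d_{i+1}):
  m_1 = 1*8 - 0 = 8, d_1 = (73 - 8^2)/1 = 9/1 = 9, a_1 = floor((8 + 8)/9) = 1.
  m_2 = 9*1 - 8 = 1, d_2 = (73 - 1^2)/9 = 72/9 = 8, a_2 = floor((8 + 1)/8) = 1.
  m_3 = 8*1 - 1 = 7, d_3 = (73 - 7^2)/8 = 24/8 = 3, a_3 = floor((8 + 7)/3) = 5.
  m_4 = 3*5 - 7 = 8, d_4 = (73 - 8^2)/3 = 9/3 = 3, a_4 = floor((8 + 8)/3) = 5.
  m_5 = 3*5 - 8 = 7, d_5 = (73 - 7^2)/3 = 24/3 = 8, a_5 = floor((8 + 7)/8) = 1.
  m_6 = 8*1 - 7 = 1, d_6 = (73 - 1^2)/8 = 72/8 = 9, a_6 = floor((8 + 1)/9) = 1.
  m_7 = 9*1 - 1 = 8, d_7 = (73 - 8^2)/9 = 9/9 = 1, a_7 = floor((8 + 8)/1) = 16.
  m_8 = 1*16 - 8 = 8, d_8 = (73 - 8^2)/1 = 9/1 = 9: (m_8, d_8) = (m_1, d_1) = (8, 9), so from here the quotients repeat a_1, ..., a_7; the period length is 7.
Hence the expansion of sqrt(73) is a_0 = 8 followed by the repeating block 1, 1, 5, 5, 1, 1, 16 (period 7).

[8; (1, 1, 5, 5, 1, 1, 16)]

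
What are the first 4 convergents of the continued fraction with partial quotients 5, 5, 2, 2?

Using the convergent recurrence p_i = a_i*p_{i-1} + p_{i-2}, q_i = a_i*q_{i-1} + q_{i-2} with p_{-2}=0, p_{-1}=1, q_{-2}=1, q_{-1}=0:
  i=0: a_0=5, p_0 = 5*1 + 0 = 5, q_0 = 5*0 + 1 = 1.
  i=1: a_1=5, p_1 = 5*5 + 1 = 26, q_1 = 5*1 + 0 = 5.
  i=2: a_2=2, p_2 = 2*26 + 5 = 57, q_2 = 2*5 + 1 = 11.
  i=3: a_3=2, p_3 = 2*57 + 26 = 140, q_3 = 2*11 + 5 = 27.

5/1, 26/5, 57/11, 140/27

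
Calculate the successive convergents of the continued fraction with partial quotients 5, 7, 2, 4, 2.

Using the convergent recurrence p_i = a_i*p_{i-1} + p_{i-2}, q_i = a_i*q_{i-1} + q_{i-2} with p_{-2}=0, p_{-1}=1, q_{-2}=1, q_{-1}=0:
  i=0: a_0=5, p_0 = 5*1 + 0 = 5, q_0 = 5*0 + 1 = 1.
  i=1: a_1=7, p_1 = 7*5 + 1 = 36, q_1 = 7*1 + 0 = 7.
  i=2: a_2=2, p_2 = 2*36 + 5 = 77, q_2 = 2*7 + 1 = 15.
  i=3: a_3=4, p_3 = 4*77 + 36 = 344, q_3 = 4*15 + 7 = 67.
  i=4: a_4=2, p_4 = 2*344 + 77 = 765, q_4 = 2*67 + 15 = 149.

5/1, 36/7, 77/15, 344/67, 765/149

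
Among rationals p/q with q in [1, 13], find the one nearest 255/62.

37/9

Expand x = 255/62 as a continued fraction with the Euclidean algorithm:
  255 = 4*62 + 7, so a_0 = 4.
  62 = 8*7 + 6, so a_1 = 8.
  7 = 1*6 + 1, so a_2 = 1.
  6 = 6*1 + 0, so a_3 = 6.
so x = [4; 8, 1, 6].
Convergents (p_i = a_i*p_{i-1} + p_{i-2}, q_i = a_i*q_{i-1} + q_{i-2} with p_{-2}=0, p_{-1}=1, q_{-2}=1, q_{-1}=0), until the denominator exceeds 13:
  i=0: a_0=4, p_0 = 4*1 + 0 = 4, q_0 = 4*0 + 1 = 1.
  i=1: a_1=8, p_1 = 8*4 + 1 = 33, q_1 = 8*1 + 0 = 8.
  i=2: a_2=1, p_2 = 1*33 + 4 = 37, q_2 = 1*8 + 1 = 9.
  i=3: a_3=6, p_3 = 6*37 + 33 = 255, q_3 = 6*9 + 8 = 62.
q_3 = 62 > 13, so the last convergent with denominator <= 13 is p_2/q_2 = 37/9.
The closest fraction with denominator <= 13 is either p_2/q_2 or the intermediate fraction (k*p_2 + p_1)/(k*q_2 + q_1) with the largest k >= 1 whose denominator stays <= 13; these approach x as k grows, and every other convergent or intermediate fraction in range is farther away.
Largest k: floor((13 - q_1)/q_2) = floor((13 - 8)/9) = 0.
Since k = 0, no intermediate fraction beyond p_2/q_2 has denominator <= 13, so the convergent 37/9 is the closest (its error is |255*9 - 37*62|/(62*9) = 1/558).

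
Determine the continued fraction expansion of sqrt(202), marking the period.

Write x_i = (sqrt(202) + m_i)/d_i with (m_0, d_0) = (0, 1). a_0 = floor(sqrt(202)) = 14, since 14^2 = 196 <= 202 < 225 = 15^2.
Iterate m_{i+1} = d_i*a_i - m_i, d_{i+1} = (202 - m_{i+1}^2)/d_i, a_{i+1} = floor((a_0 + m_{i+1})/d_{i+1}):
  m_1 = 1*14 - 0 = 14, d_1 = (202 - 14^2)/1 = 6/1 = 6, a_1 = floor((14 + 14)/6) = 4.
  m_2 = 6*4 - 14 = 10, d_2 = (202 - 10^2)/6 = 102/6 = 17, a_2 = floor((14 + 10)/17) = 1.
  m_3 = 17*1 - 10 = 7, d_3 = (202 - 7^2)/17 = 153/17 = 9, a_3 = floor((14 + 7)/9) = 2.
  m_4 = 9*2 - 7 = 11, d_4 = (202 - 11^2)/9 = 81/9 = 9, a_4 = floor((14 + 11)/9) = 2.
  m_5 = 9*2 - 11 = 7, d_5 = (202 - 7^2)/9 = 153/9 = 17, a_5 = floor((14 + 7)/17) = 1.
  m_6 = 17*1 - 7 = 10, d_6 = (202 - 10^2)/17 = 102/17 = 6, a_6 = floor((14 + 10)/6) = 4.
  m_7 = 6*4 - 10 = 14, d_7 = (202 - 14^2)/6 = 6/6 = 1, a_7 = floor((14 + 14)/1) = 28.
  m_8 = 1*28 - 14 = 14, d_8 = (202 - 14^2)/1 = 6/1 = 6: (m_8, d_8) = (m_1, d_1) = (14, 6), so from here the quotients repeat a_1, ..., a_7; the period length is 7.
Hence the expansion of sqrt(202) is a_0 = 14 followed by the repeating block 4, 1, 2, 2, 1, 4, 28 (period 7).

[14; (4, 1, 2, 2, 1, 4, 28)]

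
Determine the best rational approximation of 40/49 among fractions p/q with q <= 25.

9/11

Expand x = 40/49 as a continued fraction with the Euclidean algorithm:
  40 = 0*49 + 40, so a_0 = 0.
  49 = 1*40 + 9, so a_1 = 1.
  40 = 4*9 + 4, so a_2 = 4.
  9 = 2*4 + 1, so a_3 = 2.
  4 = 4*1 + 0, so a_4 = 4.
so x = [0; 1, 4, 2, 4].
Convergents (p_i = a_i*p_{i-1} + p_{i-2}, q_i = a_i*q_{i-1} + q_{i-2} with p_{-2}=0, p_{-1}=1, q_{-2}=1, q_{-1}=0), until the denominator exceeds 25:
  i=0: a_0=0, p_0 = 0*1 + 0 = 0, q_0 = 0*0 + 1 = 1.
  i=1: a_1=1, p_1 = 1*0 + 1 = 1, q_1 = 1*1 + 0 = 1.
  i=2: a_2=4, p_2 = 4*1 + 0 = 4, q_2 = 4*1 + 1 = 5.
  i=3: a_3=2, p_3 = 2*4 + 1 = 9, q_3 = 2*5 + 1 = 11.
  i=4: a_4=4, p_4 = 4*9 + 4 = 40, q_4 = 4*11 + 5 = 49.
q_4 = 49 > 25, so the last convergent with denominator <= 25 is p_3/q_3 = 9/11.
The closest fraction with denominator <= 25 is either p_3/q_3 or the intermediate fraction (k*p_3 + p_2)/(k*q_3 + q_2) with the largest k >= 1 whose denominator stays <= 25; these approach x as k grows, and every other convergent or intermediate fraction in range is farther away.
Largest k: floor((25 - q_2)/q_3) = floor((25 - 5)/11) = 1.
That gives (1*9 + 4)/(1*11 + 5) = 13/16.
Compare the errors: |x - 9/11| = |40*11 - 9*49|/(49*11) = 1/539, and |x - 13/16| = |40*16 - 13*49|/(49*16) = 3/784.
Cross-multiplying, 1*784 = 784 < 1617 = 3*539, so 1/539 is smaller: the convergent 9/11 is closer to x than 13/16.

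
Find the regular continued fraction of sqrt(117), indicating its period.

[10; (1, 4, 2, 4, 1, 20)]

Write x_i = (sqrt(117) + m_i)/d_i with (m_0, d_0) = (0, 1). a_0 = floor(sqrt(117)) = 10, since 10^2 = 100 <= 117 < 121 = 11^2.
Iterate m_{i+1} = d_i*a_i - m_i, d_{i+1} = (117 - m_{i+1}^2)/d_i, a_{i+1} = floor((a_0 + m_{i+1})/d_{i+1}):
  m_1 = 1*10 - 0 = 10, d_1 = (117 - 10^2)/1 = 17/1 = 17, a_1 = floor((10 + 10)/17) = 1.
  m_2 = 17*1 - 10 = 7, d_2 = (117 - 7^2)/17 = 68/17 = 4, a_2 = floor((10 + 7)/4) = 4.
  m_3 = 4*4 - 7 = 9, d_3 = (117 - 9^2)/4 = 36/4 = 9, a_3 = floor((10 + 9)/9) = 2.
  m_4 = 9*2 - 9 = 9, d_4 = (117 - 9^2)/9 = 36/9 = 4, a_4 = floor((10 + 9)/4) = 4.
  m_5 = 4*4 - 9 = 7, d_5 = (117 - 7^2)/4 = 68/4 = 17, a_5 = floor((10 + 7)/17) = 1.
  m_6 = 17*1 - 7 = 10, d_6 = (117 - 10^2)/17 = 17/17 = 1, a_6 = floor((10 + 10)/1) = 20.
  m_7 = 1*20 - 10 = 10, d_7 = (117 - 10^2)/1 = 17/1 = 17: (m_7, d_7) = (m_1, d_1) = (10, 17), so from here the quotients repeat a_1, ..., a_6; the period length is 6.
Hence the expansion of sqrt(117) is a_0 = 10 followed by the repeating block 1, 4, 2, 4, 1, 20 (period 6).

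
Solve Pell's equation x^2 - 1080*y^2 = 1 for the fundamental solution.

First expand sqrt(1080) as a continued fraction. With x_i = (sqrt(1080) + m_i)/d_i and (m_0, d_0) = (0, 1): a_0 = floor(sqrt(1080)) = 32, since 32^2 = 1024 <= 1080 < 1089 = 33^2.
Iterate m_{i+1} = d_i*a_i - m_i, d_{i+1} = (1080 - m_{i+1}^2)/d_i, a_{i+1} = floor((a_0 + m_{i+1})/d_{i+1}):
  m_1 = 1*32 - 0 = 32, d_1 = (1080 - 32^2)/1 = 56/1 = 56, a_1 = floor((32 + 32)/56) = 1.
  m_2 = 56*1 - 32 = 24, d_2 = (1080 - 24^2)/56 = 504/56 = 9, a_2 = floor((32 + 24)/9) = 6.
  m_3 = 9*6 - 24 = 30, d_3 = (1080 - 30^2)/9 = 180/9 = 20, a_3 = floor((32 + 30)/20) = 3.
  m_4 = 20*3 - 30 = 30, d_4 = (1080 - 30^2)/20 = 180/20 = 9, a_4 = floor((32 + 30)/9) = 6.
  m_5 = 9*6 - 30 = 24, d_5 = (1080 - 24^2)/9 = 504/9 = 56, a_5 = floor((32 + 24)/56) = 1.
  m_6 = 56*1 - 24 = 32, d_6 = (1080 - 32^2)/56 = 56/56 = 1, a_6 = floor((32 + 32)/1) = 64.
  m_7 = 1*64 - 32 = 32, d_7 = (1080 - 32^2)/1 = 56/1 = 56: (m_7, d_7) = (m_1, d_1) = (32, 56), so from here the quotients repeat a_1, ..., a_6; the period length is 6.
So sqrt(1080) = [32; (1, 6, 3, 6, 1, 64)] with period length k = 6.
k is even, so the fundamental solution of x^2 - 1080y^2 = 1 is (p_{k-1}, q_{k-1}) = (p_5, q_5); compute convergents through index 5.
Convergents (p_i = a_i*p_{i-1} + p_{i-2}, q_i = a_i*q_{i-1} + q_{i-2} with p_{-2}=0, p_{-1}=1, q_{-2}=1, q_{-1}=0):
  i=0: a_0=32, p_0 = 32*1 + 0 = 32, q_0 = 32*0 + 1 = 1.
  i=1: a_1=1, p_1 = 1*32 + 1 = 33, q_1 = 1*1 + 0 = 1.
  i=2: a_2=6, p_2 = 6*33 + 32 = 230, q_2 = 6*1 + 1 = 7.
  i=3: a_3=3, p_3 = 3*230 + 33 = 723, q_3 = 3*7 + 1 = 22.
  i=4: a_4=6, p_4 = 6*723 + 230 = 4568, q_4 = 6*22 + 7 = 139.
  i=5: a_5=1, p_5 = 1*4568 + 723 = 5291, q_5 = 1*139 + 22 = 161.
Check: 5291^2 - 1080*161^2 = 27994681 - 27994680 = 1, so (x, y) = (5291, 161) solves the equation, and by the theorem it is the least positive solution.

(x, y) = (5291, 161)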